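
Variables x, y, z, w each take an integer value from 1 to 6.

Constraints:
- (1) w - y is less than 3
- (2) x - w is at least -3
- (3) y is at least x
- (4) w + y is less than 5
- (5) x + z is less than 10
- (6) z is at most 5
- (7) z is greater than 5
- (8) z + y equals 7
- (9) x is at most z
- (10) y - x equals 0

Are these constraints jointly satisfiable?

From constraint 7: z ≥ 6. From constraint 6: z ≤ 5. But 5 < 6, so no value of z works.

Unsatisfiable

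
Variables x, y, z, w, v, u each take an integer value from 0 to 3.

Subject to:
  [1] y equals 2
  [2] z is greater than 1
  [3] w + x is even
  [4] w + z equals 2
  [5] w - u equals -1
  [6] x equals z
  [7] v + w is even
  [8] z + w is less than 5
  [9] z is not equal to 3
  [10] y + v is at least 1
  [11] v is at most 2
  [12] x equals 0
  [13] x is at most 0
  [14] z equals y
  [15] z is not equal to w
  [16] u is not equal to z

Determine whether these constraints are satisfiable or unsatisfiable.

Constraint 12 fixes x = 0 and constraint 1 fixes y = 2. Constraints 6 and 14 give x = z = y, so x = y. But 0 ≠ 2 — contradiction.

Unsatisfiable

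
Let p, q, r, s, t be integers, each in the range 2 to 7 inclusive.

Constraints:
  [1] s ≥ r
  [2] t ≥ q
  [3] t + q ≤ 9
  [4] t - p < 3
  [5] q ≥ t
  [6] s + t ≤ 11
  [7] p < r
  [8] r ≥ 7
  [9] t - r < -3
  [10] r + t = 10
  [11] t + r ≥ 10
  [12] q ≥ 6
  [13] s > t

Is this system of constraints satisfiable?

Unsatisfiable

From constraints 1 and 8: s ≥ r ≥ 7. From constraints 2 and 12: t ≥ q ≥ 6. Hence s + t ≥ 13. But constraint 6 requires s + t ≤ 11, and 11 < 13. Contradiction.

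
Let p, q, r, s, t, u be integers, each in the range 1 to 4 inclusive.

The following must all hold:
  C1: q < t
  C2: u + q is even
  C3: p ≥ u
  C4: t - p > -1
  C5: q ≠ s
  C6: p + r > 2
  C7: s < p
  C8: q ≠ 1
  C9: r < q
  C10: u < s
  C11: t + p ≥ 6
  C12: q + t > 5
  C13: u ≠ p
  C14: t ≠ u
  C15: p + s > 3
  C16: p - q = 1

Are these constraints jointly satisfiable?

Satisfiable

One satisfying assignment is p = 4, q = 3, r = 1, s = 2, t = 4, u = 1.
For the less obvious constraints — constraint 4: t - p = 0; constraint 6: p + r = 5 — and the others hold by inspection.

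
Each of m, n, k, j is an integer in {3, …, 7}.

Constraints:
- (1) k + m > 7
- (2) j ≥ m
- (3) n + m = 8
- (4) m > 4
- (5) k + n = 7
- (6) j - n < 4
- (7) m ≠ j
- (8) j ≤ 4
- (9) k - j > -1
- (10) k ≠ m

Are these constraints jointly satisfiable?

Unsatisfiable

From constraint 4: m ≥ 5. From constraints 2 and 8: m ≤ j and j ≤ 4, so m ≤ 4. But 4 < 5, so no value of m works.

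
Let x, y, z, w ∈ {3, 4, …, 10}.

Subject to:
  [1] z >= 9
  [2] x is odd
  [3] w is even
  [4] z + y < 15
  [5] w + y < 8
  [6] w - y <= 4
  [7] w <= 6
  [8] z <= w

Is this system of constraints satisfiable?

Unsatisfiable

From constraints 1 and 8: w ≥ z and z ≥ 9, so w ≥ 9. From constraint 7: w ≤ 6. But 6 < 9, so no value of w works.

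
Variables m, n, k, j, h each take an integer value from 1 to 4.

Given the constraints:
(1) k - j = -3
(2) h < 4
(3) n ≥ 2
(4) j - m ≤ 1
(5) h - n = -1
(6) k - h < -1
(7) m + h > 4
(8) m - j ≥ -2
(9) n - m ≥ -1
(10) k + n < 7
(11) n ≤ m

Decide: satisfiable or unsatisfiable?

Satisfiable

Take m = 4, n = 4, k = 1, j = 4, h = 3. Then constraint 1: k - j = -3; constraint 4: j - m = 0, and every other listed constraint is also met.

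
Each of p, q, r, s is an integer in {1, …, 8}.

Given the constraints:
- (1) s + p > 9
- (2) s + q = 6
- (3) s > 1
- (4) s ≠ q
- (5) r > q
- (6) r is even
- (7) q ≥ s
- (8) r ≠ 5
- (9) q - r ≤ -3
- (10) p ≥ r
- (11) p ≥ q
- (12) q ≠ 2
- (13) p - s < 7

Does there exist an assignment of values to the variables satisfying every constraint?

Setting (p, q, r, s) = (8, 4, 8, 2) satisfies everything: constraint 1: s + p = 10; constraint 2: s + q = 6, and the others follow.

Satisfiable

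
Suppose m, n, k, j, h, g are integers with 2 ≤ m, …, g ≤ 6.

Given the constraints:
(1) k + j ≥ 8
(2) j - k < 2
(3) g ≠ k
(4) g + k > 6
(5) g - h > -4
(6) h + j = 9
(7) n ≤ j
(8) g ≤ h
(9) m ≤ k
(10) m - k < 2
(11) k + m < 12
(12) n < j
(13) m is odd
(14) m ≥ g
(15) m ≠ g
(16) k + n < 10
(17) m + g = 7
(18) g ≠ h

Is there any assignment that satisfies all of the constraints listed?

Setting (m, n, k, j, h, g) = (5, 3, 5, 6, 3, 2) satisfies everything: constraint 1: k + j = 11; constraint 2: j - k = 1; constraint 4: g + k = 7, and the others follow.

Satisfiable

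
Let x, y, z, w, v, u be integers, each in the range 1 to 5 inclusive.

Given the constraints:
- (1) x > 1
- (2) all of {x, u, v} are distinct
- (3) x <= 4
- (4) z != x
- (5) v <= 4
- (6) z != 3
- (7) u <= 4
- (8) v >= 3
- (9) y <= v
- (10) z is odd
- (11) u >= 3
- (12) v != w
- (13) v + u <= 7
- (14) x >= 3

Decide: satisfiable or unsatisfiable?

Unsatisfiable

Constraints 3, 5, 7, 8, 11, and 14 confine each of x, u, v to the 2 values {3, 4}.
Constraint 2 requires all 3 of them to be distinct, but only 2 values are available — impossible by the pigeonhole principle.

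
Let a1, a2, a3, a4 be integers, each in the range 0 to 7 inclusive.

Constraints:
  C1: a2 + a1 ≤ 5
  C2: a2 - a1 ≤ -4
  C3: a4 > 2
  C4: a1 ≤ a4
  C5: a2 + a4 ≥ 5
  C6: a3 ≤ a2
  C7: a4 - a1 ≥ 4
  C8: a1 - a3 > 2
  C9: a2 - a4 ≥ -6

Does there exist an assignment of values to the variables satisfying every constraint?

Unsatisfiable

Constraints 2, 7, and 9 give a1 − a2 ≥ 4, a2 − a4 ≥ -6, a4 − a1 ≥ 4.
Adding all 3 inequalities: the left sides telescope to 0, and the right sides sum to 4 + (-6) + 4 = 2. So 0 ≥ 2, which is false.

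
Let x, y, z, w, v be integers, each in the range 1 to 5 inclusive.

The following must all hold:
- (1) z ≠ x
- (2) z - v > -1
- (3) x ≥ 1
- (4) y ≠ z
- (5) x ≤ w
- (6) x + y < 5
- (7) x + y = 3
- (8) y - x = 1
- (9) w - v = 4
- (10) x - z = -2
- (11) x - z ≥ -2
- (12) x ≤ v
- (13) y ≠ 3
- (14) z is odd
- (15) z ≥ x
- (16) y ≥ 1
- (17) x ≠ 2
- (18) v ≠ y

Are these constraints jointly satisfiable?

Try x = 1, y = 2, z = 3, w = 5, v = 1.
Check constraint 2: z - v = 2; constraint 6: x + y = 3; constraint 7: x + y = 3. The remaining constraints are straightforward to verify.

Satisfiable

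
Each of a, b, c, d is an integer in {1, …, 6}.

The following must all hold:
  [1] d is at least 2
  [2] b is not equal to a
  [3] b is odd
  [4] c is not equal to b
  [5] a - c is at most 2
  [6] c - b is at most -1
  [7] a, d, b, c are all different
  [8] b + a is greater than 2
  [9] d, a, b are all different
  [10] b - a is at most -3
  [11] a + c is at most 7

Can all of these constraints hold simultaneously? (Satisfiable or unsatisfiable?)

Constraints 5, 6, and 10 give a − b ≥ 3, b − c ≥ 1, c − a ≥ -2.
Adding all 3 inequalities: the left sides telescope to 0, and the right sides sum to 3 + 1 + (-2) = 2. So 0 ≥ 2, which is false.

Unsatisfiable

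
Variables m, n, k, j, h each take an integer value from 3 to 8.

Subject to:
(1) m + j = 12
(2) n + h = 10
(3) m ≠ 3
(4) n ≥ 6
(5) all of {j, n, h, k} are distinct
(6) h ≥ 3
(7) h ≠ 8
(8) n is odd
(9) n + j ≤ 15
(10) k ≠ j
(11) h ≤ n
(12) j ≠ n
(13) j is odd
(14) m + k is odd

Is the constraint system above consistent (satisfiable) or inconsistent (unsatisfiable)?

Satisfiable

The assignment m = 7, n = 7, k = 6, j = 5, h = 3 works:
  constraint 1 holds since m + j = 12.
  constraint 2 holds since n + h = 10.
  constraint 9 holds since n + j = 12.
The rest check out directly.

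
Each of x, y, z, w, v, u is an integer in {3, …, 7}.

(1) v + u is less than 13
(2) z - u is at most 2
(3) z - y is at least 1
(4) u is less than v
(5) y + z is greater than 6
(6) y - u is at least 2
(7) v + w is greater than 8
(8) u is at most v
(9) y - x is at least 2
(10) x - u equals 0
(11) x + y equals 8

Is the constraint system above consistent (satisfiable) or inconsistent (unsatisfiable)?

Constraints 2, 3, and 6 give z − y ≥ 1, y − u ≥ 2, u − z ≥ -2.
Adding all 3 inequalities: the left sides telescope to 0, and the right sides sum to 1 + 2 + (-2) = 1. So 0 ≥ 1, which is false.

Unsatisfiable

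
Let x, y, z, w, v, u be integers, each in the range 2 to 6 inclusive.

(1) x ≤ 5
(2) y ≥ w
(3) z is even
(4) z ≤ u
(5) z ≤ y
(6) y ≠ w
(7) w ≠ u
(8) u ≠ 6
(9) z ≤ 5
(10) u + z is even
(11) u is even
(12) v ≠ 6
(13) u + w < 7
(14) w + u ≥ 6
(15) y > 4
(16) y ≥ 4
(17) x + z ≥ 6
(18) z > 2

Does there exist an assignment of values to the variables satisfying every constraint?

One satisfying assignment is x = 3, y = 6, z = 4, w = 2, v = 4, u = 4.
For the less obvious constraints — constraint 13: u + w = 6; constraint 14: w + u = 6; constraint 17: x + z = 7 — and the others hold by inspection.

Satisfiable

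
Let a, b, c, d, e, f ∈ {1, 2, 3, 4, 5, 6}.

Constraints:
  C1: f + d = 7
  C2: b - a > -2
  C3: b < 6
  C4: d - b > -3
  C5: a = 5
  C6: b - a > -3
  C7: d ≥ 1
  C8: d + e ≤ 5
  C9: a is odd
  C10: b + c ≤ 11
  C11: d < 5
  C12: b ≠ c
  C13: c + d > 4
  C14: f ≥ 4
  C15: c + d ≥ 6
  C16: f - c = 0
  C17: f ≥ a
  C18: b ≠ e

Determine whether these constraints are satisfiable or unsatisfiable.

Satisfiable

Take a = 5, b = 4, c = 5, d = 2, e = 2, f = 5. Then constraint 1: f + d = 7; constraint 2: b - a = -1, and every other listed constraint is also met.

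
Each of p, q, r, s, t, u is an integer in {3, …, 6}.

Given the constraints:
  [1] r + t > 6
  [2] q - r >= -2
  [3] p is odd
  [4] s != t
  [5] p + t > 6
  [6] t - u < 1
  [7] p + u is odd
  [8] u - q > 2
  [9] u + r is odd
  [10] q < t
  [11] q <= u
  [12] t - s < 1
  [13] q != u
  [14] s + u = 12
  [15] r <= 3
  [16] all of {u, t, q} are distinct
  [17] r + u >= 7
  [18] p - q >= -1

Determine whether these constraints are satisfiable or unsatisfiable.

Satisfiable

Setting (p, q, r, s, t, u) = (3, 3, 3, 6, 5, 6) satisfies everything: constraint 1: r + t = 8; constraint 2: q - r = 0; constraint 5: p + t = 8, and the others follow.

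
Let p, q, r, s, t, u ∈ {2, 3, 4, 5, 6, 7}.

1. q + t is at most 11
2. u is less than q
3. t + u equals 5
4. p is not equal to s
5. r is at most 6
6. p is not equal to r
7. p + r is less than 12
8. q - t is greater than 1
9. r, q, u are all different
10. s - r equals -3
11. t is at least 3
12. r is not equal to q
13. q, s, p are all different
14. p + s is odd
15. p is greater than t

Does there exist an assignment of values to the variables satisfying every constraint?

Setting (p, q, r, s, t, u) = (4, 7, 6, 3, 3, 2) satisfies everything: constraint 1: q + t = 10; constraint 3: t + u = 5; constraint 7: p + r = 10, and the others follow.

Satisfiable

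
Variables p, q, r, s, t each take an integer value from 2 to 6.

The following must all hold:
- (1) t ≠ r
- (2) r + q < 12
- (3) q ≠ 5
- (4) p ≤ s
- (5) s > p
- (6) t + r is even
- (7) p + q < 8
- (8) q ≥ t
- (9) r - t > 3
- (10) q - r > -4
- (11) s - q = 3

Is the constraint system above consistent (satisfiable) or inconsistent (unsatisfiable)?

Satisfiable

Take p = 2, q = 3, r = 6, s = 6, t = 2. Then constraint 2: r + q = 9; constraint 7: p + q = 5, and every other listed constraint is also met.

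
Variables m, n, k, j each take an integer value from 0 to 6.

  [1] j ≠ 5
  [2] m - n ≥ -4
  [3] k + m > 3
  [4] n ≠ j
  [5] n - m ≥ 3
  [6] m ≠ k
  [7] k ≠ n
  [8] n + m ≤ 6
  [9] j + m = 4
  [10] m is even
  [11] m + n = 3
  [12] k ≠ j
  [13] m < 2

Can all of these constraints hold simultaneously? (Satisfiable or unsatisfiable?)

Satisfiable

One satisfying assignment is m = 0, n = 3, k = 6, j = 4.
For the less obvious constraints — constraint 2: m - n = -3; constraint 3: k + m = 6; constraint 5: n - m = 3 — and the others hold by inspection.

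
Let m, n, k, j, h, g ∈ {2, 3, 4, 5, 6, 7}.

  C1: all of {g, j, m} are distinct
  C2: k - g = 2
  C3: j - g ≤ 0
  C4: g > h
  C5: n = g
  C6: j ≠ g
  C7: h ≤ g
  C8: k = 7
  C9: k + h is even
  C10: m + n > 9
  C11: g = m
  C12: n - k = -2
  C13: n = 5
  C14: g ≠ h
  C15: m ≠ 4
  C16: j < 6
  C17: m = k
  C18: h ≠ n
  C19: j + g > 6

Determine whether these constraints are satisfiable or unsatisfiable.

Unsatisfiable

Constraint 13 fixes n = 5 and constraint 8 fixes k = 7. Constraints 5, 11, and 17 give n = g = m = k, so n = k. But 5 ≠ 7 — contradiction.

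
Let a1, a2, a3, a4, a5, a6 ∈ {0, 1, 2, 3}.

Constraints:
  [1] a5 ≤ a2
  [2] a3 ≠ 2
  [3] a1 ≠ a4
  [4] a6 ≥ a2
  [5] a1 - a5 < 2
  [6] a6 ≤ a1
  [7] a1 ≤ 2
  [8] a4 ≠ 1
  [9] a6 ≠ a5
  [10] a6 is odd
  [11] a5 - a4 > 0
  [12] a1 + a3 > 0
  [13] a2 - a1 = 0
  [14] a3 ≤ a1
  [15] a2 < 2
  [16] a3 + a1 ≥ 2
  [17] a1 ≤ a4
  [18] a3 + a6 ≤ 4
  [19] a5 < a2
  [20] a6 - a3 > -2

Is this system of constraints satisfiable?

Constraints 4, 6, 11, 17, and 19 give a6 ≤ a1, a1 ≤ a4, a4 < a5, a5 < a2, a2 ≤ a6. Chaining: a6 ≤ a1 ≤ a4 < a5 < a2 ≤ a6, which forces a6 < a6 — impossible.

Unsatisfiable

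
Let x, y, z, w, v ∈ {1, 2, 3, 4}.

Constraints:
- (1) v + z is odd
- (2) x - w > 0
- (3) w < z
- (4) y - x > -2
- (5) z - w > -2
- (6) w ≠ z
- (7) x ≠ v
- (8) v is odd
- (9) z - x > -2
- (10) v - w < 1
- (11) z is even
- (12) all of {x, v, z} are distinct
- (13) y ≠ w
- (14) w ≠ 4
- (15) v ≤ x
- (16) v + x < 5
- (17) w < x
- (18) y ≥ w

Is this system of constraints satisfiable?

One satisfying assignment is x = 3, y = 2, z = 2, w = 1, v = 1.
For the less obvious constraints — constraint 2: x - w = 2; constraint 4: y - x = -1; constraint 5: z - w = 1 — and the others hold by inspection.

Satisfiable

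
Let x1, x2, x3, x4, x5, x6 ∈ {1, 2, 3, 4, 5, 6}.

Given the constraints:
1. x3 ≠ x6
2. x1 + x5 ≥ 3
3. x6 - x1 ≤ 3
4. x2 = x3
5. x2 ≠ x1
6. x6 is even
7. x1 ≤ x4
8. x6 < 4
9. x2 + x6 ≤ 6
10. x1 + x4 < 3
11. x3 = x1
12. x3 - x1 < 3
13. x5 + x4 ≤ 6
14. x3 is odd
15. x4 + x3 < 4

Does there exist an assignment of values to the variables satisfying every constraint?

Unsatisfiable

From constraints 4 and 11, x2 = x3 = x1, so x2 = x1. But constraint 5 says x2 ≠ x1. Contradiction.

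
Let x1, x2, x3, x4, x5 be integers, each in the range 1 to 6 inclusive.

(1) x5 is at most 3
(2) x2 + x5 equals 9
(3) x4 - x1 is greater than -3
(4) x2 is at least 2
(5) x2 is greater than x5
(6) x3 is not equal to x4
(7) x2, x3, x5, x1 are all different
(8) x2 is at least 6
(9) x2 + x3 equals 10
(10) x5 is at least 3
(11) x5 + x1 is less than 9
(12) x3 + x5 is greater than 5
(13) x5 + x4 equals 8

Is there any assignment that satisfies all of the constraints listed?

Setting (x1, x2, x3, x4, x5) = (5, 6, 4, 5, 3) satisfies everything: constraint 2: x2 + x5 = 9; constraint 3: x4 - x1 = 0; constraint 9: x2 + x3 = 10, and the others follow.

Satisfiable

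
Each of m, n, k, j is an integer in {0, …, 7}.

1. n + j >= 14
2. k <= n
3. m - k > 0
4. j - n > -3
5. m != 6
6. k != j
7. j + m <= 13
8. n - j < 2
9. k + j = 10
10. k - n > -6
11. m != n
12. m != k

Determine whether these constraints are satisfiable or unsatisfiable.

Satisfiable

Try m = 4, n = 7, k = 3, j = 7.
Check constraint 1: n + j = 14; constraint 3: m - k = 1. The remaining constraints are straightforward to verify.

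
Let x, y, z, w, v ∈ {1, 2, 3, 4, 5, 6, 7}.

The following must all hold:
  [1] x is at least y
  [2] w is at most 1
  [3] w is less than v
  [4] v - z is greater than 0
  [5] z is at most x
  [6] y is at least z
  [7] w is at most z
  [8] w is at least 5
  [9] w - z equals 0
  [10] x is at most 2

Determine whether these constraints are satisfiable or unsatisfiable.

From constraints 7 and 8: z ≥ w and w ≥ 5, so z ≥ 5. From constraints 5 and 10: z ≤ x and x ≤ 2, so z ≤ 2. But 2 < 5, so no value of z works.

Unsatisfiable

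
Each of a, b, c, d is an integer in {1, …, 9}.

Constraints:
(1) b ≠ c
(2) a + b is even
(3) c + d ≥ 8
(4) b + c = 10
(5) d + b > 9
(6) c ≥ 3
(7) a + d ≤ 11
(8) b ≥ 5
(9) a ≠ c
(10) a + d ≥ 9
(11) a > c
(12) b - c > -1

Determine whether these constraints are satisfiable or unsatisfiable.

Setting (a, b, c, d) = (6, 6, 4, 5) satisfies everything: constraint 3: c + d = 9; constraint 4: b + c = 10; constraint 5: d + b = 11, and the others follow.

Satisfiable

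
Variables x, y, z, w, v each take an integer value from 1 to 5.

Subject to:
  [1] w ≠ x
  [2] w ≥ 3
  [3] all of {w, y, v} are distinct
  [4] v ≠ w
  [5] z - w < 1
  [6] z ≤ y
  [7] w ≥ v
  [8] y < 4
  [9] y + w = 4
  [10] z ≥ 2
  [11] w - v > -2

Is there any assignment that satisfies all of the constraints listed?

Unsatisfiable

From constraints 6 and 10: y ≥ z ≥ 2. From constraint 2: w ≥ 3. Hence y + w ≥ 5. But constraint 9 requires y + w = 4, and 4 < 5. Contradiction.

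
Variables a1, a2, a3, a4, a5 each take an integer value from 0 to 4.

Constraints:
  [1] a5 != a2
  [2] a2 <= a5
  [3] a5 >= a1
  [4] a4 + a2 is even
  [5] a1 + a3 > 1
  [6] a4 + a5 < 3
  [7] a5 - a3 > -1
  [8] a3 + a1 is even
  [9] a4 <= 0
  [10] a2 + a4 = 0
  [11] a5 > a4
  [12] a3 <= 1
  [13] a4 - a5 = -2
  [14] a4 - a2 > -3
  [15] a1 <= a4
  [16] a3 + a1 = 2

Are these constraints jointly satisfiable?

From constraint 12: a3 ≤ 1. From constraints 9 and 15: a1 ≤ a4 ≤ 0. Hence a3 + a1 ≤ 1. But constraint 16 requires a3 + a1 = 2, and 2 > 1. Contradiction.

Unsatisfiable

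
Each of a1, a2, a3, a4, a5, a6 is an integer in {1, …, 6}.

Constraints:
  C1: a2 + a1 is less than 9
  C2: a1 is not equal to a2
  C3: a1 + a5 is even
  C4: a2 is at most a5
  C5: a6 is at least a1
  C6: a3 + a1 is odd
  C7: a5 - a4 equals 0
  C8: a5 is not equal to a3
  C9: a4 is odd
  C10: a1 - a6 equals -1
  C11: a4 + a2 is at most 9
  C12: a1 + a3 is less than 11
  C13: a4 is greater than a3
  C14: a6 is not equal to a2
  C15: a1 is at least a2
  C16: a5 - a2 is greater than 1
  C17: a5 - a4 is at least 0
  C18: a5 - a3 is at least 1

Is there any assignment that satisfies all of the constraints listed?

Satisfiable

The assignment a1 = 5, a2 = 2, a3 = 4, a4 = 5, a5 = 5, a6 = 6 works:
  constraint 1 holds since a2 + a1 = 7.
  constraint 7 holds since a5 - a4 = 0.
  constraint 10 holds since a1 - a6 = -1.
The rest check out directly.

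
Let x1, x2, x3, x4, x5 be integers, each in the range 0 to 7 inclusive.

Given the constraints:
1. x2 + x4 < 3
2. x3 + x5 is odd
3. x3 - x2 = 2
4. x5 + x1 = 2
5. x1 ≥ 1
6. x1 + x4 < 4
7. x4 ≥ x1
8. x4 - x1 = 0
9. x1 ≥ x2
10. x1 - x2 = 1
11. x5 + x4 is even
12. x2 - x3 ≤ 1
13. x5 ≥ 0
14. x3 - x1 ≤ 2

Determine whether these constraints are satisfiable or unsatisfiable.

Take x1 = 1, x2 = 0, x3 = 2, x4 = 1, x5 = 1. Then constraint 1: x2 + x4 = 1; constraint 3: x3 - x2 = 2; constraint 4: x5 + x1 = 2, and every other listed constraint is also met.

Satisfiable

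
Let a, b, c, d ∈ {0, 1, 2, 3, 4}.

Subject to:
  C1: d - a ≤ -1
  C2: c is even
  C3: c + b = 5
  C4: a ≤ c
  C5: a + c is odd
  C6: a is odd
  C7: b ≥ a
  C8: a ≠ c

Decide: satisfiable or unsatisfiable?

Setting (a, b, c, d) = (1, 1, 4, 0) satisfies everything: constraint 1: d - a = -1; constraint 3: c + b = 5, and the others follow.

Satisfiable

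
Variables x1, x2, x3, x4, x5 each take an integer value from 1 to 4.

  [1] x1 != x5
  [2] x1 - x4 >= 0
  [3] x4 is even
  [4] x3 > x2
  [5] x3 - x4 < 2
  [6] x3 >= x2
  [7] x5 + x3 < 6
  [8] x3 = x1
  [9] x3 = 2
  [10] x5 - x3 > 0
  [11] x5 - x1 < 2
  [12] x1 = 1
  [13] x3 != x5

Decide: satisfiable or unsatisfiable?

Constraint 9 fixes x3 = 2 and constraint 12 fixes x1 = 1, but constraint 8 requires x3 = x1. Since 2 ≠ 1, contradiction.

Unsatisfiable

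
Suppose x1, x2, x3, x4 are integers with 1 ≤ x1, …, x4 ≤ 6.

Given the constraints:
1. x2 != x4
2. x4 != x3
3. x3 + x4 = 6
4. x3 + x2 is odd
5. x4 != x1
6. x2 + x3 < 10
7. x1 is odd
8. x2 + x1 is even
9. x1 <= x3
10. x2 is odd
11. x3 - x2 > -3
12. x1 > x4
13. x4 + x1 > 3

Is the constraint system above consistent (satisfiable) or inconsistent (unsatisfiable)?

Setting (x1, x2, x3, x4) = (3, 5, 4, 2) satisfies everything: constraint 3: x3 + x4 = 6; constraint 6: x2 + x3 = 9; constraint 11: x3 - x2 = -1, and the others follow.

Satisfiable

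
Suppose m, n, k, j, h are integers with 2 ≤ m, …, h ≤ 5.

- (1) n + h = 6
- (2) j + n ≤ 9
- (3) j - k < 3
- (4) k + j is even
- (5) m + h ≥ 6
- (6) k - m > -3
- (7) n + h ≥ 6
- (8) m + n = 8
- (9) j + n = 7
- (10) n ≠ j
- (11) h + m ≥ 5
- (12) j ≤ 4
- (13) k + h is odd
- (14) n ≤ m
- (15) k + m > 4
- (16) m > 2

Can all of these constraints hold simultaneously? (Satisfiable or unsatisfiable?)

The assignment m = 4, n = 4, k = 3, j = 3, h = 2 works:
  constraint 1 holds since n + h = 6.
  constraint 2 holds since j + n = 7.
  constraint 3 holds since j - k = 0.
The rest check out directly.

Satisfiable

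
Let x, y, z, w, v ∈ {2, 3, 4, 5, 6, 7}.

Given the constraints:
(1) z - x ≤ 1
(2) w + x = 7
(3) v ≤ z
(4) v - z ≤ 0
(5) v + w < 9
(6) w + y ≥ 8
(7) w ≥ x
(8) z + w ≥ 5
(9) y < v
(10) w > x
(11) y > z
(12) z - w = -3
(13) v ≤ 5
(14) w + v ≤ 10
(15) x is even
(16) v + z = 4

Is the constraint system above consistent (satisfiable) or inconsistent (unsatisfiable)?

Unsatisfiable

Constraints 4, 9, and 11 give v ≤ z, z < y, y < v. Chaining: v ≤ z < y < v, which forces v < v — impossible.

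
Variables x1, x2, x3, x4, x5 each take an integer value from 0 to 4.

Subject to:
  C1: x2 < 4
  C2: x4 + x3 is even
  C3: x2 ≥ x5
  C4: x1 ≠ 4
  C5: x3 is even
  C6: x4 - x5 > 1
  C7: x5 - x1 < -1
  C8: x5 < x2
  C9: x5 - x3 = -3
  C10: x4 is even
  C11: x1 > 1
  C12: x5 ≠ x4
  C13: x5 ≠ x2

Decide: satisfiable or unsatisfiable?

Satisfiable

Try x1 = 3, x2 = 3, x3 = 4, x4 = 4, x5 = 1.
Check constraint 6: x4 - x5 = 3; constraint 7: x5 - x1 = -2. The remaining constraints are straightforward to verify.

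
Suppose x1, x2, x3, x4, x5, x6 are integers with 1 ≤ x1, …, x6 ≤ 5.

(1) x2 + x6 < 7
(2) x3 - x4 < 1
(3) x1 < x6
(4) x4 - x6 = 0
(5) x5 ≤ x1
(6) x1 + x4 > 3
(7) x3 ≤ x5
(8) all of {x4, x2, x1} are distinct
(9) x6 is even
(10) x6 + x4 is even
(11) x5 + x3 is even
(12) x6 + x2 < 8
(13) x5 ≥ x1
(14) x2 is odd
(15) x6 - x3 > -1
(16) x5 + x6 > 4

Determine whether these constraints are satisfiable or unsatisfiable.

Setting (x1, x2, x3, x4, x5, x6) = (2, 1, 2, 4, 2, 4) satisfies everything: constraint 1: x2 + x6 = 5; constraint 2: x3 - x4 = -2, and the others follow.

Satisfiable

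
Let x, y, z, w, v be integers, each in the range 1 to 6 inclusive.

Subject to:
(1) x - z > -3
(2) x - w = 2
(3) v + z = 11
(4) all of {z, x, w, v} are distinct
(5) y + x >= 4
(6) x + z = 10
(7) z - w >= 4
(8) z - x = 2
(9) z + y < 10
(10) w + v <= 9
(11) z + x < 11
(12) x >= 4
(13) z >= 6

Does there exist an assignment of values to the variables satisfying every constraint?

One satisfying assignment is x = 4, y = 2, z = 6, w = 2, v = 5.
For the less obvious constraints — constraint 1: x - z = -2; constraint 2: x - w = 2 — and the others hold by inspection.

Satisfiable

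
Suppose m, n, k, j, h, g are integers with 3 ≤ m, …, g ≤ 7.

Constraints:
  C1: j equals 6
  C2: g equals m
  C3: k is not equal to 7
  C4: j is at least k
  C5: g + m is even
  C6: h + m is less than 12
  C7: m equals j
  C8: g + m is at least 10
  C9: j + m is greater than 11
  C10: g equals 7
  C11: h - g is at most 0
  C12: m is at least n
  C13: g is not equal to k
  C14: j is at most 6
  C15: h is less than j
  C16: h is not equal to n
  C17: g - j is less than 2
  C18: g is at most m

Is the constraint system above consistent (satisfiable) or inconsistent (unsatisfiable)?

Unsatisfiable

Constraint 10 fixes g = 7 and constraint 1 fixes j = 6. Constraints 2 and 7 give g = m = j, so g = j. But 7 ≠ 6 — contradiction.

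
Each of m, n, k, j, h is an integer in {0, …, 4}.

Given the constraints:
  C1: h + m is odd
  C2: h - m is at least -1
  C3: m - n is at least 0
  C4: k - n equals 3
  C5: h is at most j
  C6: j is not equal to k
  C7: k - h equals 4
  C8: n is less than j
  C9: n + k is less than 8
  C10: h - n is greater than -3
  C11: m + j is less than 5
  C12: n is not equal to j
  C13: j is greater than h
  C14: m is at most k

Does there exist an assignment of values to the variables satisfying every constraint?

Satisfiable

The assignment m = 1, n = 1, k = 4, j = 3, h = 0 works:
  constraint 2 holds since h - m = -1.
  constraint 3 holds since m - n = 0.
The rest check out directly.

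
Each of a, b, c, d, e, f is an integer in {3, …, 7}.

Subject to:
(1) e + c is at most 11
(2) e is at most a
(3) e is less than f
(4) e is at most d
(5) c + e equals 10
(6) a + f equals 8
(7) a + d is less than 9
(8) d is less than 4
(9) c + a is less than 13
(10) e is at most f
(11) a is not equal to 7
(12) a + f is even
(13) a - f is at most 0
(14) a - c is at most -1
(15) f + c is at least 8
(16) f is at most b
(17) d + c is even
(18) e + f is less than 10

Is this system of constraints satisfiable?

Satisfiable

The assignment a = 4, b = 5, c = 7, d = 3, e = 3, f = 4 works:
  constraint 1 holds since e + c = 10.
  constraint 5 holds since c + e = 10.
The rest check out directly.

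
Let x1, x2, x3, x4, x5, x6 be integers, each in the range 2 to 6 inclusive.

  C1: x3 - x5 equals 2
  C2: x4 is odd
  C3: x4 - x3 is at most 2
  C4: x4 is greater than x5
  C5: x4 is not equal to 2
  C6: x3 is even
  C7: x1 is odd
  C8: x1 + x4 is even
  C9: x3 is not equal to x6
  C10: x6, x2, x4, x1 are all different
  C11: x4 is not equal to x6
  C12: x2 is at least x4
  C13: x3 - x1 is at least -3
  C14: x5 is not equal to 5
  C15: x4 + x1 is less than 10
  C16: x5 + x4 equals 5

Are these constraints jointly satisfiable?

The assignment x1 = 5, x2 = 4, x3 = 4, x4 = 3, x5 = 2, x6 = 6 works:
  constraint 1 holds since x3 - x5 = 2.
  constraint 3 holds since x4 - x3 = -1.
The rest check out directly.

Satisfiable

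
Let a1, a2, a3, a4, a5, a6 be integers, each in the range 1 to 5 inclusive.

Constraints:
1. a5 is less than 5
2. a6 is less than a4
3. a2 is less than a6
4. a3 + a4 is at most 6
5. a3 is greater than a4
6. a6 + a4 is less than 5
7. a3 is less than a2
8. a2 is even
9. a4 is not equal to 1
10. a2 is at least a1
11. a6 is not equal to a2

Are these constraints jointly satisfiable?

Unsatisfiable

Constraints 2, 3, 5, and 7 give a4 < a3, a3 < a2, a2 < a6, a6 < a4. Chaining: a4 < a3 < a2 < a6 < a4, which forces a4 < a4 — impossible.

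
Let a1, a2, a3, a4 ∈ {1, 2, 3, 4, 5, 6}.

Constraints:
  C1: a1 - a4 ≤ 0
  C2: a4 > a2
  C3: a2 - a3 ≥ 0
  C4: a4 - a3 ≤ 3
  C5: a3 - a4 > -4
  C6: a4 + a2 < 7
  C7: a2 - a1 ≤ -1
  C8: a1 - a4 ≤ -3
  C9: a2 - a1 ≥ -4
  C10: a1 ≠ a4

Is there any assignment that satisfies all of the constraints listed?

Constraints 3, 4, 7, and 8 give a3 − a4 ≥ -3, a4 − a1 ≥ 3, a1 − a2 ≥ 1, a2 − a3 ≥ 0.
Adding all 4 inequalities: the left sides telescope to 0, and the right sides sum to (-3) + 3 + 1 + 0 = 1. So 0 ≥ 1, which is false.

Unsatisfiable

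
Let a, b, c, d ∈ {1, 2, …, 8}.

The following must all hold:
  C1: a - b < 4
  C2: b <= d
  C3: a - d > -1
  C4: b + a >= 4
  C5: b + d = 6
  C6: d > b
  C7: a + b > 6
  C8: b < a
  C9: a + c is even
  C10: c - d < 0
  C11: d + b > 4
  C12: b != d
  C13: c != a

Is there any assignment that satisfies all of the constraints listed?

Satisfiable

Setting (a, b, c, d) = (5, 2, 1, 4) satisfies everything: constraint 1: a - b = 3; constraint 3: a - d = 1; constraint 4: b + a = 7, and the others follow.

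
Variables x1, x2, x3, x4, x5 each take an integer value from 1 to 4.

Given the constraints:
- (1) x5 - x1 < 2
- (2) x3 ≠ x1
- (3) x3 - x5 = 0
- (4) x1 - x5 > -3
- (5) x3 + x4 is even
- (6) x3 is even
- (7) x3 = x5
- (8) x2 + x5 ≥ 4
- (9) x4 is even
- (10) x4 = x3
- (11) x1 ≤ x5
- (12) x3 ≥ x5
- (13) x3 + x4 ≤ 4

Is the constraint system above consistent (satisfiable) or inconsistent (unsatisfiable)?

Satisfiable

One satisfying assignment is x1 = 1, x2 = 2, x3 = 2, x4 = 2, x5 = 2.
For the less obvious constraints — constraint 1: x5 - x1 = 1; constraint 3: x3 - x5 = 0 — and the others hold by inspection.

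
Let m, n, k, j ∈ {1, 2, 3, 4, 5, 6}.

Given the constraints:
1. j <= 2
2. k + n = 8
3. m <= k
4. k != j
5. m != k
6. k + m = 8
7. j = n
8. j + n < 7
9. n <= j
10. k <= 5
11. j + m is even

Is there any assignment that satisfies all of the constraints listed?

From constraint 10: k ≤ 5. From constraints 1 and 9: n ≤ j ≤ 2. Hence k + n ≤ 7. But constraint 2 requires k + n = 8, and 8 > 7. Contradiction.

Unsatisfiable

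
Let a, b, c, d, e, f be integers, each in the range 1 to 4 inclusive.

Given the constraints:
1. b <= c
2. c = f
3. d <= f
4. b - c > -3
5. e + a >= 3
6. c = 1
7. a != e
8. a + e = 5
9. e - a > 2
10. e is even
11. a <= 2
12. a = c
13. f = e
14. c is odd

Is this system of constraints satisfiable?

From constraints 2, 12, and 13, a = c = f = e, so a = e. But constraint 7 says a ≠ e. Contradiction.

Unsatisfiable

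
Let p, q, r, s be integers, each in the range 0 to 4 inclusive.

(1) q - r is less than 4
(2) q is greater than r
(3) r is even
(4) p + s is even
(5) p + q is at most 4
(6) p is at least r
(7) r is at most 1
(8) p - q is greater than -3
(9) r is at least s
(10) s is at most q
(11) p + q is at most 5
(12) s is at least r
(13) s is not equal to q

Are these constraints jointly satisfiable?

Take p = 0, q = 2, r = 0, s = 0. Then constraint 1: q - r = 2; constraint 5: p + q = 2, and every other listed constraint is also met.

Satisfiable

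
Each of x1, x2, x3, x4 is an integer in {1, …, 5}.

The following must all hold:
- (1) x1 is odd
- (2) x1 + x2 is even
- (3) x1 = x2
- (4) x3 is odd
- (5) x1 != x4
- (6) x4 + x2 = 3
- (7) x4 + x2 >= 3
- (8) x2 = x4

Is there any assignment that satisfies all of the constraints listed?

From constraints 3 and 8, x1 = x2 = x4, so x1 = x4. But constraint 5 says x1 ≠ x4. Contradiction.

Unsatisfiable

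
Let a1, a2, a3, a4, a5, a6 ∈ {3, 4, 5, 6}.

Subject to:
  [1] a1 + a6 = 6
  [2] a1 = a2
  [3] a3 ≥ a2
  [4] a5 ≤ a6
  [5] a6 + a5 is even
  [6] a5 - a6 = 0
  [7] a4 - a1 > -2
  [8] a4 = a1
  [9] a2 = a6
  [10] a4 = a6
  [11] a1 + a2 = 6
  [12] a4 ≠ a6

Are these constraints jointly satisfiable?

From constraints 2, 8, and 9, a4 = a1 = a2 = a6, so a4 = a6. But constraint 12 says a4 ≠ a6. Contradiction.

Unsatisfiable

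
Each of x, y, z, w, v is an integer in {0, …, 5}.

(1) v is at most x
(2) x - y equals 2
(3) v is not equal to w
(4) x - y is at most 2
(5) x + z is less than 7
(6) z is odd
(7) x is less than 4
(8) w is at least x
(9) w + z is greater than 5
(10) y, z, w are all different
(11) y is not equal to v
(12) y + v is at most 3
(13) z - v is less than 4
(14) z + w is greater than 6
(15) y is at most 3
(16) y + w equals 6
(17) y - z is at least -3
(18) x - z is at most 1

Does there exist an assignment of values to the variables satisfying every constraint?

Setting (x, y, z, w, v) = (3, 1, 3, 5, 0) satisfies everything: constraint 2: x - y = 2; constraint 4: x - y = 2; constraint 5: x + z = 6, and the others follow.

Satisfiable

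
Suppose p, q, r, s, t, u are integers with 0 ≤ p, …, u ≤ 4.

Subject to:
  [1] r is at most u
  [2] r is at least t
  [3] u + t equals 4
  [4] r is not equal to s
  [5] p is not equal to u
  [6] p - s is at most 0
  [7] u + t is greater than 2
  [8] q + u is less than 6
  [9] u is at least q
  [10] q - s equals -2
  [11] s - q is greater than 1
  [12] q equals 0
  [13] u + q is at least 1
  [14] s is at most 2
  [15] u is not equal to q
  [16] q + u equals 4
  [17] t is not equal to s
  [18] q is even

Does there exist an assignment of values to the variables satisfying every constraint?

The assignment p = 0, q = 0, r = 1, s = 2, t = 0, u = 4 works:
  constraint 3 holds since u + t = 4.
  constraint 6 holds since p - s = -2.
The rest check out directly.

Satisfiable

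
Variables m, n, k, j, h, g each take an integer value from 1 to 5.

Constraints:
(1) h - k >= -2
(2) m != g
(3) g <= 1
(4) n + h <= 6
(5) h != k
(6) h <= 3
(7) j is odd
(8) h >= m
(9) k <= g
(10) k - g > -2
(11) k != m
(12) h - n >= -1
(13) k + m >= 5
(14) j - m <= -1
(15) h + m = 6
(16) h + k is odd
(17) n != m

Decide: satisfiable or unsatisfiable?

Unsatisfiable

From constraints 3 and 9: k ≤ g ≤ 1. From constraints 6 and 8: m ≤ h ≤ 3. Hence k + m ≤ 4. But constraint 13 requires k + m ≥ 5, and 5 > 4. Contradiction.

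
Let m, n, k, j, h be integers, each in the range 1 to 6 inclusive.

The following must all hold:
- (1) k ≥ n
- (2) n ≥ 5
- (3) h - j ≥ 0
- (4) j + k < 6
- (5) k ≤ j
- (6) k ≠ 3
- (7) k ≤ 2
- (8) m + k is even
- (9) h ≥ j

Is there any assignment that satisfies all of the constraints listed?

Unsatisfiable

From constraints 1 and 2: k ≥ n and n ≥ 5, so k ≥ 5. From constraint 7: k ≤ 2. But 2 < 5, so no value of k works.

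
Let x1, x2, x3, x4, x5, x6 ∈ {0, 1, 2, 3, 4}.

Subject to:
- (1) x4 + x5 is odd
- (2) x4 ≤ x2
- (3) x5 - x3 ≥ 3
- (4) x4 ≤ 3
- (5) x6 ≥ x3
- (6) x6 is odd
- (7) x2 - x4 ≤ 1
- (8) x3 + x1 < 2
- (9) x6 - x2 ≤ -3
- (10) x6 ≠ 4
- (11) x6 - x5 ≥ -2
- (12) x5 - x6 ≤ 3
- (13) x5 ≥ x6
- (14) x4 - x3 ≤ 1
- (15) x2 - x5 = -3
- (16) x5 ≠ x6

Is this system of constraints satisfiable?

Constraints 3, 7, 9, 12, and 14 give x6 − x5 ≥ -3, x5 − x3 ≥ 3, x3 − x4 ≥ -1, x4 − x2 ≥ -1, x2 − x6 ≥ 3.
Adding all 5 inequalities: the left sides telescope to 0, and the right sides sum to (-3) + 3 + (-1) + (-1) + 3 = 1. So 0 ≥ 1, which is false.

Unsatisfiable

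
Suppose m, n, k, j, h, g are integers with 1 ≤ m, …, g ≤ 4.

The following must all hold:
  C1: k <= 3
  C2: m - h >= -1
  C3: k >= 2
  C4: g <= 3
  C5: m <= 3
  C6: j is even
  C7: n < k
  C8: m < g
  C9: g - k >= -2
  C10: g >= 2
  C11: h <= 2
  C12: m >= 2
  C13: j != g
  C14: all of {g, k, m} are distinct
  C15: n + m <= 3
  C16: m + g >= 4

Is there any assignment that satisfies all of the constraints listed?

Constraints 1, 3, 4, 5, 10, and 12 confine each of g, k, m to the 2 values {2, 3}.
Constraint 14 requires all 3 of them to be distinct, but only 2 values are available — impossible by the pigeonhole principle.

Unsatisfiable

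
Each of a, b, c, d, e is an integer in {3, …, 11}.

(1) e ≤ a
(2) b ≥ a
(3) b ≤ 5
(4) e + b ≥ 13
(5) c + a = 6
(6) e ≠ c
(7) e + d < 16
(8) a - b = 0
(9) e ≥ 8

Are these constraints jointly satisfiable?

Unsatisfiable

From constraints 1 and 9: a ≥ e and e ≥ 8, so a ≥ 8. From constraints 2 and 3: a ≤ b and b ≤ 5, so a ≤ 5. But 5 < 8, so no value of a works.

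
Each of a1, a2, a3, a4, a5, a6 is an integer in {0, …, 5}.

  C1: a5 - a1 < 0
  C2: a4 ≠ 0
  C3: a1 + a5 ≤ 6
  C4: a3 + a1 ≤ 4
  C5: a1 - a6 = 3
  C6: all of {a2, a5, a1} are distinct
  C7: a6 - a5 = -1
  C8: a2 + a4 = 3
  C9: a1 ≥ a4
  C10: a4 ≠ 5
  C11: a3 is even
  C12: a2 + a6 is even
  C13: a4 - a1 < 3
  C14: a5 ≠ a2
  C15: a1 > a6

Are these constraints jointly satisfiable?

Setting (a1, a2, a3, a4, a5, a6) = (3, 0, 0, 3, 1, 0) satisfies everything: constraint 1: a5 - a1 = -2; constraint 3: a1 + a5 = 4, and the others follow.

Satisfiable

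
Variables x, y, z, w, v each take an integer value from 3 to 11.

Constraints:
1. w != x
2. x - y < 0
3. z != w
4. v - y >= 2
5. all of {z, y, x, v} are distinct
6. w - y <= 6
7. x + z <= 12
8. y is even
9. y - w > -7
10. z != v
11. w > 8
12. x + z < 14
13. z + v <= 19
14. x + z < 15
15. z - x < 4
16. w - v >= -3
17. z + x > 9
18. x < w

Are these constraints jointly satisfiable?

Satisfiable

One satisfying assignment is x = 5, y = 6, z = 7, w = 10, v = 11.
For the less obvious constraints — constraint 2: x - y = -1; constraint 4: v - y = 5; constraint 6: w - y = 4 — and the others hold by inspection.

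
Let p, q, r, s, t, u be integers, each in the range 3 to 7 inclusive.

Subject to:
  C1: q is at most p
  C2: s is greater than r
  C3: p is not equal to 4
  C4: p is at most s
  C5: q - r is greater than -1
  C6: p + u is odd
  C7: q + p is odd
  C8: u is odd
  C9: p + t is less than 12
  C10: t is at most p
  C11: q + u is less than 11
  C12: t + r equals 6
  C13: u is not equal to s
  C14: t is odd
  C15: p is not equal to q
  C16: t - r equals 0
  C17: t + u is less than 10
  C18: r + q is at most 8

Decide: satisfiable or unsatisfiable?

The assignment p = 6, q = 3, r = 3, s = 6, t = 3, u = 5 works:
  constraint 5 holds since q - r = 0.
  constraint 9 holds since p + t = 9.
The rest check out directly.

Satisfiable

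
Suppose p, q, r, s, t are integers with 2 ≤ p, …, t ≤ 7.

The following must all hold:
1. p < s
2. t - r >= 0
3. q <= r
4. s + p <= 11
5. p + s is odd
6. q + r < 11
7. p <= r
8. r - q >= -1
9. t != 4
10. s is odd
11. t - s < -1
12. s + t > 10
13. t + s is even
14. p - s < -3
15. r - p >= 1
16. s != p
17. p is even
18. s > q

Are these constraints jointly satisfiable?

Take p = 2, q = 4, r = 5, s = 7, t = 5. Then constraint 2: t - r = 0; constraint 4: s + p = 9; constraint 6: q + r = 9, and every other listed constraint is also met.

Satisfiable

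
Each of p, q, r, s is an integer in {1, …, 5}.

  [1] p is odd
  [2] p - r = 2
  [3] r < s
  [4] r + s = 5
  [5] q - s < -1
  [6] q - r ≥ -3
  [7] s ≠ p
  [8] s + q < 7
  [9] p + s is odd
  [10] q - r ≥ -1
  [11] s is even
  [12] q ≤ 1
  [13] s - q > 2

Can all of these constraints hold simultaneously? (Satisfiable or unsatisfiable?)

Try p = 3, q = 1, r = 1, s = 4.
Check constraint 2: p - r = 2; constraint 4: r + s = 5. The remaining constraints are straightforward to verify.

Satisfiable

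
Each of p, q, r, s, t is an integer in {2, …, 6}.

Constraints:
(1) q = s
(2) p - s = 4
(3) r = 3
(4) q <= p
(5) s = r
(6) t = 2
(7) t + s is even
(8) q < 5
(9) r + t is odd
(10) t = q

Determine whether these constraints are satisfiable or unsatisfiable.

Constraint 6 fixes t = 2 and constraint 3 fixes r = 3. Constraints 1, 5, and 10 give t = q = s = r, so t = r. But 2 ≠ 3 — contradiction.

Unsatisfiable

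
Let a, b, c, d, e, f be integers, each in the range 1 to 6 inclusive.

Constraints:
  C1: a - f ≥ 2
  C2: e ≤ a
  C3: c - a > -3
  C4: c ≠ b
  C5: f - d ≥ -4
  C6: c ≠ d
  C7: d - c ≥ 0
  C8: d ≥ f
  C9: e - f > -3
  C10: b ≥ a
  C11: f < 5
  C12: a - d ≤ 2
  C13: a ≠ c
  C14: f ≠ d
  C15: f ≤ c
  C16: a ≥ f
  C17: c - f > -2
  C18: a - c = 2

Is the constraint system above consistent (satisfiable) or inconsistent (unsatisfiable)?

The assignment a = 6, b = 6, c = 4, d = 6, e = 4, f = 4 works:
  constraint 1 holds since a - f = 2.
  constraint 3 holds since c - a = -2.
The rest check out directly.

Satisfiable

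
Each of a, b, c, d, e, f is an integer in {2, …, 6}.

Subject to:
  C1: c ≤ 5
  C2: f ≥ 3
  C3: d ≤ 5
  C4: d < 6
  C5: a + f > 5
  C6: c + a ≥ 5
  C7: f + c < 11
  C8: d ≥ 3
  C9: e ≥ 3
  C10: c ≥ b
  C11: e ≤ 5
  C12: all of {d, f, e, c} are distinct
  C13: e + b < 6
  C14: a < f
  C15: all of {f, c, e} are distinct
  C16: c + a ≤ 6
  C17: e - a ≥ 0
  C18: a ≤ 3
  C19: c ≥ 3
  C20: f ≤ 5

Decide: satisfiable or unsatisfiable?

Constraints 1, 2, 3, 8, 9, 11, 19, and 20 confine each of d, f, e, c to the 3 values {3, …, 5}.
Constraint 12 requires all 4 of them to be distinct, but only 3 values are available — impossible by the pigeonhole principle.

Unsatisfiable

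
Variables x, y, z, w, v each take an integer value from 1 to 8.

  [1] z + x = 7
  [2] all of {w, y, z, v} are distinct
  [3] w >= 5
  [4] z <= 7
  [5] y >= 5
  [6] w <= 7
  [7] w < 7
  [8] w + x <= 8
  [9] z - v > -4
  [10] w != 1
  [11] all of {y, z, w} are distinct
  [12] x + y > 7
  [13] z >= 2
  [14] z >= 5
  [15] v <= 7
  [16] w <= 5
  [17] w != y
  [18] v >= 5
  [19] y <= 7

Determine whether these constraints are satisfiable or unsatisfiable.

Constraints 3, 4, 5, 6, 14, 15, 18, and 19 confine each of w, y, z, v to the 3 values {5, …, 7}.
Constraint 2 requires all 4 of them to be distinct, but only 3 values are available — impossible by the pigeonhole principle.

Unsatisfiable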